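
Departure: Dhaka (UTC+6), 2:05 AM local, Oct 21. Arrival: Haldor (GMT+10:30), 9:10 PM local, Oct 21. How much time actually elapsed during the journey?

Departure in UTC: 2:05 AM − 6:00 = 8:05 PM on Oct 20.
Arrival in UTC: 9:10 PM − 10:30 = 10:40 AM on Oct 21.
Elapsed = 10:40 AM − 8:05 PM (+1 day) = 14 hours 35 minutes.

14 hours 35 minutes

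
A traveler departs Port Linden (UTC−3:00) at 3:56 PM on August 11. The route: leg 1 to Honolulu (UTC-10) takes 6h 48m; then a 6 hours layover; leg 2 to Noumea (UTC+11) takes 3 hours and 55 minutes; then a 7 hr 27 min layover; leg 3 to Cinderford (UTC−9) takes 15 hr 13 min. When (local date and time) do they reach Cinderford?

Convert departure to UTC: 3:56 PM + 3:00 = 6:56 PM UTC on Aug 11.
Add 6 hours 48 minutes leg 1 → 1:44 AM UTC (Aug 12).
Add 6 hours layover in Honolulu → 7:44 AM UTC.
Add 3 hours and 55 minutes leg 2 → 11:39 AM UTC.
Add 7 hours and 27 minutes layover in Noumea → 7:06 PM UTC.
Add 15 hours 13 minutes leg 3 → 10:19 AM UTC (Aug 13).
Cinderford is UTC−9:00, so local arrival = 10:19 AM − 9:00 = 1:19 AM on Aug 13.

1:19 AM on August 13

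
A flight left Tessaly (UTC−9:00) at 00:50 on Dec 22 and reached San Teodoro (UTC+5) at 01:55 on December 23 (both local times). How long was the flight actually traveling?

Departure in UTC: 00:50 + 9:00 = 09:50 on Dec 22.
Arrival in UTC: 01:55 − 5:00 = 20:55 on Dec 22.
Elapsed = 20:55 − 09:50 = 11 hours 5 minutes.

11 hours 5 minutes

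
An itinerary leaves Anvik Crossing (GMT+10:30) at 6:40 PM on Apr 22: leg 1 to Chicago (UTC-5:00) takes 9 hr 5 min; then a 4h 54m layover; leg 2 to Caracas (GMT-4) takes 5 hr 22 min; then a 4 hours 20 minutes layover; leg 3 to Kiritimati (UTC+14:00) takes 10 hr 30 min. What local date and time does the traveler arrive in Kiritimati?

Convert departure to UTC: 6:40 PM − 10:30 = 8:10 AM UTC on Apr 22.
Add 9 hours and 5 minutes leg 1 → 5:15 PM UTC.
Add 4 hours and 54 minutes layover in Chicago → 10:09 PM UTC.
Add 5 hours and 22 minutes leg 2 → 3:31 AM UTC (Apr 23).
Add 4 hours 20 minutes layover in Caracas → 7:51 AM UTC.
Add 10 hours and 30 minutes leg 3 → 6:21 PM UTC.
Kiritimati is UTC+14:00, so local arrival = 6:21 PM + 14:00 = 8:21 AM on Apr 24.

8:21 AM on April 24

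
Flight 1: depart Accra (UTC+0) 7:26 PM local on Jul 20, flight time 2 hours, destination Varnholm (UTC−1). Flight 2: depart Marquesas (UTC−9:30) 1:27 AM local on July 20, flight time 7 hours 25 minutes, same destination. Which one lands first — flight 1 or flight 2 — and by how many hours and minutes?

the second, by 3 hours 4 minutes

Flight 1 departs at 7:26 PM UTC (Jul 20).
+2 hours → arrive 9:26 PM UTC on Jul 20.
Flight 2 in UTC: 1:27 AM + 9:30 = 10:57 AM on Jul 20.
+7 hours and 25 minutes → arrive 6:22 PM UTC on Jul 20.
Flight 2 lands earlier by 3 hours 4 minutes.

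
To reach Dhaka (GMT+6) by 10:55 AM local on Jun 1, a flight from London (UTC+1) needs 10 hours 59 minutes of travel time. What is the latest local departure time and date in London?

Target arrival in UTC: 10:55 AM − 6:00 = 4:55 AM on Jun 1.
Subtract 10 hours and 59 minutes → departure 5:56 PM UTC on May 31.
London is UTC+1:00: 5:56 PM + 1:00 = 6:56 PM on May 31.

6:56 PM on May 31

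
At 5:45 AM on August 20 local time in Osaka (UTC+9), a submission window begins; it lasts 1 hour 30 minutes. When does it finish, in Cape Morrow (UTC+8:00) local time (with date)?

Cape Morrow is 1:00 behind Osaka.
After 1 hour and 30 minutes it is 7:15 AM in Osaka.
Shift by the zone difference: 7:15 AM − 1:00 = 6:15 AM on Aug 20 in Cape Morrow.

6:15 AM on Aug 20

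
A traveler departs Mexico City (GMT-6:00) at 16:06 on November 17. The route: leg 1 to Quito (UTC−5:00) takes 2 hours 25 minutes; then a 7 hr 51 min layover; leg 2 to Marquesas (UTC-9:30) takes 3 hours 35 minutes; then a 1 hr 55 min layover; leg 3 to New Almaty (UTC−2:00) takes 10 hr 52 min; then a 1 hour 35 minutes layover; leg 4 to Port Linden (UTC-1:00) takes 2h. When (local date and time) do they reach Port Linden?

03:19 on November 19

Convert departure to UTC: 16:06 + 6:00 = 22:06 UTC on Nov 17.
Add 2 hours and 25 minutes leg 1 → 00:31 UTC (Nov 18).
Add 7 hours 51 minutes layover in Quito → 08:22 UTC.
Add 3 hours 35 minutes leg 2 → 11:57 UTC.
Add 1 hour and 55 minutes layover in Marquesas → 13:52 UTC.
Add 10 hours 52 minutes leg 3 → 00:44 UTC (Nov 19).
Add 1 hour and 35 minutes layover in New Almaty → 02:19 UTC.
Add 2 hours leg 4 → 04:19 UTC.
Port Linden is UTC−1:00, so local arrival = 04:19 − 1:00 = 03:19 on Nov 19.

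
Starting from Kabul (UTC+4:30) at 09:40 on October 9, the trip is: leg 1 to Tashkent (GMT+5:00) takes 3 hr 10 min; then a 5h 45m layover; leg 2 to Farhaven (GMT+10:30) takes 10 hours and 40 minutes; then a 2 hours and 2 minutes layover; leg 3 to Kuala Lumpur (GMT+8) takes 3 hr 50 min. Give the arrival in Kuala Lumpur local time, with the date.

Convert departure to UTC: 09:40 − 4:30 = 05:10 UTC on Oct 9.
Add 3 hours and 10 minutes leg 1 → 08:20 UTC.
Add 5 hours 45 minutes layover in Tashkent → 14:05 UTC.
Add 10 hours and 40 minutes leg 2 → 00:45 UTC (Oct 10).
Add 2 hours 2 minutes layover in Farhaven → 02:47 UTC.
Add 3 hours and 50 minutes leg 3 → 06:37 UTC.
Kuala Lumpur is UTC+8:00, so local arrival = 06:37 + 8:00 = 14:37 on Oct 10.

14:37 on October 10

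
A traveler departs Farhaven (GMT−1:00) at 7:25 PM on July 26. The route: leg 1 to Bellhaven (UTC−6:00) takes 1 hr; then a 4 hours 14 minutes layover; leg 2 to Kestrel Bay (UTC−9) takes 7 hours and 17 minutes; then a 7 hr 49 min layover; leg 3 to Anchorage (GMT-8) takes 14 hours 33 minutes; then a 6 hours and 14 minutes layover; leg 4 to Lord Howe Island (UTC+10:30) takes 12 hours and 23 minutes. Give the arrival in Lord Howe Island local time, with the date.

Convert departure to UTC: 7:25 PM + 1:00 = 8:25 PM UTC on Jul 26.
Add 1 hour leg 1 → 9:25 PM UTC.
Add 4 hours and 14 minutes layover in Bellhaven → 1:39 AM UTC (Jul 27).
Add 7 hours and 17 minutes leg 2 → 8:56 AM UTC.
Add 7 hours 49 minutes layover in Kestrel Bay → 4:45 PM UTC.
Add 14 hours and 33 minutes leg 3 → 7:18 AM UTC (Jul 28).
Add 6 hours and 14 minutes layover in Anchorage → 1:32 PM UTC.
Add 12 hours 23 minutes leg 4 → 1:55 AM UTC (Jul 29).
Lord Howe Island is UTC+10:30, so local arrival = 1:55 AM + 10:30 = 12:25 PM on Jul 29.

12:25 PM on Jul 29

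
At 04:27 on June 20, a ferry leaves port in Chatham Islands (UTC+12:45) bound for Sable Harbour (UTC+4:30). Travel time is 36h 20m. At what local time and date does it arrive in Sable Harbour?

Sable Harbour is 8:15 behind Chatham Islands.
After 36 hours 20 minutes it is 16:47 (Jun 21) in Chatham Islands.
Shift by the zone difference: 16:47 − 8:15 = 08:32 on Jun 21 in Sable Harbour.

08:32 on June 21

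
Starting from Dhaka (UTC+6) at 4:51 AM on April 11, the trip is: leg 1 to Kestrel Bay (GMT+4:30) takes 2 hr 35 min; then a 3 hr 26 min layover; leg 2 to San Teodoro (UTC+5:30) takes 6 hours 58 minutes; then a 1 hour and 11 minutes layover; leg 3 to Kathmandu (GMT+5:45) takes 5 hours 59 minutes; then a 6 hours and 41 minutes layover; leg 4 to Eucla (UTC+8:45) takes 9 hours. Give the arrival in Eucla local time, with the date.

Convert departure to UTC: 4:51 AM − 6:00 = 10:51 PM UTC on Apr 10.
Add 2 hours and 35 minutes leg 1 → 1:26 AM UTC (Apr 11).
Add 3 hours 26 minutes layover in Kestrel Bay → 4:52 AM UTC.
Add 6 hours and 58 minutes leg 2 → 11:50 AM UTC.
Add 1 hour and 11 minutes layover in San Teodoro → 1:01 PM UTC.
Add 5 hours 59 minutes leg 3 → 7:00 PM UTC.
Add 6 hours and 41 minutes layover in Kathmandu → 1:41 AM UTC (Apr 12).
Add 9 hours leg 4 → 10:41 AM UTC.
Eucla is UTC+8:45, so local arrival = 10:41 AM + 8:45 = 7:26 PM on Apr 12.

7:26 PM on Apr 12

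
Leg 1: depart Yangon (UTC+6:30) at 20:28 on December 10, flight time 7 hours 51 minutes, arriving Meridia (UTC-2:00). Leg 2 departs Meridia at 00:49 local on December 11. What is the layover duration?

5 hours

Convert departure to UTC: 20:28 − 6:30 = 13:58 UTC on Dec 10.
Add 7 hours and 51 minutes flight time → 21:49 UTC.
Meridia is UTC−2:00, so local arrival = 21:49 − 2:00 = 19:49 on Dec 10.
Layover = 00:49 − 19:49 (+1 day) = 5 hours.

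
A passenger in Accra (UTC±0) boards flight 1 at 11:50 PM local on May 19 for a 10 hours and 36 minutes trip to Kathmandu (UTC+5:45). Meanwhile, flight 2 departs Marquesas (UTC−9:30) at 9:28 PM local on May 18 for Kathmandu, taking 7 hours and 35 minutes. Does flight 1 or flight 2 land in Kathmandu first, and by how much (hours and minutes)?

the second, by 19 hours 53 minutes

Flight 1 departs at 11:50 PM UTC (May 19).
+10 hours and 36 minutes → arrive 10:26 AM UTC on May 20.
Flight 2 in UTC: 9:28 PM + 9:30 = 6:58 AM on May 19.
+7 hours 35 minutes → arrive 2:33 PM UTC on May 19.
Flight 2 lands earlier by 19 hours 53 minutes.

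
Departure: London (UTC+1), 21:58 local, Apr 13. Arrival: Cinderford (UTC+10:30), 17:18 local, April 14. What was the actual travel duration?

9 hours 50 minutes

Cinderford is 9:30 ahead of London.
Clock-face elapsed time (ignoring zones) is 19 hours 20 minutes.
Actual elapsed = 19 hours 20 minutes − 9:30 = 9 hours 50 minutes.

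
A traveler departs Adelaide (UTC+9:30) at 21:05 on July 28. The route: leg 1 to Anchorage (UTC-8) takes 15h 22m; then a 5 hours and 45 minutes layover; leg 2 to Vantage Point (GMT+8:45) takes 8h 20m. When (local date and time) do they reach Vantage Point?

01:47 on July 30

Convert departure to UTC: 21:05 − 9:30 = 11:35 UTC on Jul 28.
Add 15 hours 22 minutes leg 1 → 02:57 UTC (Jul 29).
Add 5 hours 45 minutes layover in Anchorage → 08:42 UTC.
Add 8 hours 20 minutes leg 2 → 17:02 UTC.
Vantage Point is UTC+8:45, so local arrival = 17:02 + 8:45 = 01:47 on Jul 30.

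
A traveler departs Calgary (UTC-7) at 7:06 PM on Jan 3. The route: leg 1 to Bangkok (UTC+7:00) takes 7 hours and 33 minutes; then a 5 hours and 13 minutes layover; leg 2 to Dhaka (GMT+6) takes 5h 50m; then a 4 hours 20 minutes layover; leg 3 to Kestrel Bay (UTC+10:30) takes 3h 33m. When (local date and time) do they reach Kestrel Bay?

3:05 PM on Jan 5

Convert departure to UTC: 7:06 PM + 7:00 = 2:06 AM UTC on Jan 4.
Add 7 hours 33 minutes leg 1 → 9:39 AM UTC.
Add 5 hours and 13 minutes layover in Bangkok → 2:52 PM UTC.
Add 5 hours 50 minutes leg 2 → 8:42 PM UTC.
Add 4 hours and 20 minutes layover in Dhaka → 1:02 AM UTC (Jan 5).
Add 3 hours and 33 minutes leg 3 → 4:35 AM UTC.
Kestrel Bay is UTC+10:30, so local arrival = 4:35 AM + 10:30 = 3:05 PM on Jan 5.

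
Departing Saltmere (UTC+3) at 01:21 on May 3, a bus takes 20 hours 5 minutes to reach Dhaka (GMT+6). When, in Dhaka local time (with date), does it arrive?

00:26 on May 4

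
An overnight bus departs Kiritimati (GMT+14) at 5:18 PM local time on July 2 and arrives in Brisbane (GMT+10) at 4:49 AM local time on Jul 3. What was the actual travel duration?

15 hours 31 minutes

Brisbane is 4:00 behind Kiritimati.
Clock-face elapsed time (ignoring zones) is 11 hours 31 minutes.
Actual elapsed = 11 hours 31 minutes + 4:00 = 15 hours 31 minutes.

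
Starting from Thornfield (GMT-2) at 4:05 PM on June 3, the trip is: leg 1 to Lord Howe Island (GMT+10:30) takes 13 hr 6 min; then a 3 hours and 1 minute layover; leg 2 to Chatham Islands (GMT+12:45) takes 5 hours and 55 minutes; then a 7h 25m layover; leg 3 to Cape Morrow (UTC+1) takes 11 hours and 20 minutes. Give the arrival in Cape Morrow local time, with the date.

Convert departure to UTC: 4:05 PM + 2:00 = 6:05 PM UTC on Jun 3.
Add 13 hours and 6 minutes leg 1 → 7:11 AM UTC (Jun 4).
Add 3 hours and 1 minute layover in Lord Howe Island → 10:12 AM UTC.
Add 5 hours and 55 minutes leg 2 → 4:07 PM UTC.
Add 7 hours and 25 minutes layover in Chatham Islands → 11:32 PM UTC.
Add 11 hours and 20 minutes leg 3 → 10:52 AM UTC (Jun 5).
Cape Morrow is UTC+1:00, so local arrival = 10:52 AM + 1:00 = 11:52 AM on Jun 5.

11:52 AM on Jun 5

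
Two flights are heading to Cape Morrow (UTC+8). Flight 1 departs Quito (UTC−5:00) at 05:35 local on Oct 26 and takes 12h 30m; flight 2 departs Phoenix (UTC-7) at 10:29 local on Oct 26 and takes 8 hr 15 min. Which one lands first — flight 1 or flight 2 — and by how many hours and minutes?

Flight 1 in UTC: 05:35 + 5:00 = 10:35 on Oct 26.
+12 hours and 30 minutes → arrive 23:05 UTC on Oct 26.
Flight 2 in UTC: 10:29 + 7:00 = 17:29 on Oct 26.
+8 hours 15 minutes → arrive 01:44 UTC on Oct 27.
Flight 1 lands earlier by 2 hours 39 minutes.

the first, by 2 hours 39 minutes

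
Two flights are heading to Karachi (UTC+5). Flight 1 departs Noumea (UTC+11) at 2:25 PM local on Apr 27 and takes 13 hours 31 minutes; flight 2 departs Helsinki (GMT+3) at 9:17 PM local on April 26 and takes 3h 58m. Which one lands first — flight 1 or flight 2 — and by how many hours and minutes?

the second, by 18 hours 41 minutes

Flight 1 in UTC: 2:25 PM − 11:00 = 3:25 AM on Apr 27.
+13 hours and 31 minutes → arrive 4:56 PM UTC on Apr 27.
Flight 2 in UTC: 9:17 PM − 3:00 = 6:17 PM on Apr 26.
+3 hours 58 minutes → arrive 10:15 PM UTC on Apr 26.
Flight 2 lands earlier by 18 hours 41 minutes.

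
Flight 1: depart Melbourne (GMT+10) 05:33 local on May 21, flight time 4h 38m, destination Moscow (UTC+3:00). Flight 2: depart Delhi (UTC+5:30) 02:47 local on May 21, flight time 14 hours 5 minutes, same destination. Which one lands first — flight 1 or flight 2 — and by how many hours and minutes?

the first, by 11 hours 11 minutes

Flight 1 in UTC: 05:33 − 10:00 = 19:33 on May 20.
+4 hours and 38 minutes → arrive 00:11 UTC on May 21.
Flight 2 in UTC: 02:47 − 5:30 = 21:17 on May 20.
+14 hours 5 minutes → arrive 11:22 UTC on May 21.
Flight 1 lands earlier by 11 hours 11 minutes.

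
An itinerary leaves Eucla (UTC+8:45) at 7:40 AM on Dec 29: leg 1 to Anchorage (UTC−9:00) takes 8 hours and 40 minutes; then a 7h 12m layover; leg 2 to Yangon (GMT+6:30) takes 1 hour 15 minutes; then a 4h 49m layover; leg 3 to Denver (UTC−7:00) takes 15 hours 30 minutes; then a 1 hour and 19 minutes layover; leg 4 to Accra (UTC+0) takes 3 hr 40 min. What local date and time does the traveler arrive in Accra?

5:20 PM on December 30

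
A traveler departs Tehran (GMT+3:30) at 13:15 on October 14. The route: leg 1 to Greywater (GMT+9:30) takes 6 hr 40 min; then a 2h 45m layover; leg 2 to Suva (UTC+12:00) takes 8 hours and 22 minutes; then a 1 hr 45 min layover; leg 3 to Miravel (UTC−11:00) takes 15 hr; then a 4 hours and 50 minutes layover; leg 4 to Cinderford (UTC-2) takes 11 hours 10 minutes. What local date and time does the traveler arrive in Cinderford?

10:17 on October 16

Convert departure to UTC: 13:15 − 3:30 = 09:45 UTC on Oct 14.
Add 6 hours and 40 minutes leg 1 → 16:25 UTC.
Add 2 hours and 45 minutes layover in Greywater → 19:10 UTC.
Add 8 hours 22 minutes leg 2 → 03:32 UTC (Oct 15).
Add 1 hour and 45 minutes layover in Suva → 05:17 UTC.
Add 15 hours leg 3 → 20:17 UTC.
Add 4 hours 50 minutes layover in Miravel → 01:07 UTC (Oct 16).
Add 11 hours 10 minutes leg 4 → 12:17 UTC.
Cinderford is UTC−2:00, so local arrival = 12:17 − 2:00 = 10:17 on Oct 16.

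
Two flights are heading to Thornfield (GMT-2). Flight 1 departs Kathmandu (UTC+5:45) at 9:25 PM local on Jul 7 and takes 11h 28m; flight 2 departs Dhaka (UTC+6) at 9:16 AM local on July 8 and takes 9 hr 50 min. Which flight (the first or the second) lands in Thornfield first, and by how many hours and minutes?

the first, by 9 hours 58 minutes

Flight 1 in UTC: 9:25 PM − 5:45 = 3:40 PM on Jul 7.
+11 hours 28 minutes → arrive 3:08 AM UTC on Jul 8.
Flight 2 in UTC: 9:16 AM − 6:00 = 3:16 AM on Jul 8.
+9 hours and 50 minutes → arrive 1:06 PM UTC on Jul 8.
Flight 1 lands earlier by 9 hours 58 minutes.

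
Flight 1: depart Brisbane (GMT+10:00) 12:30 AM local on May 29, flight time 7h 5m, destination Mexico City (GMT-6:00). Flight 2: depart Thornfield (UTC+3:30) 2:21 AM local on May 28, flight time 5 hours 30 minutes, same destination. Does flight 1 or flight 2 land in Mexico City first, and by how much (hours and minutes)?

Flight 1 in UTC: 12:30 AM − 10:00 = 2:30 PM on May 28.
+7 hours and 5 minutes → arrive 9:35 PM UTC on May 28.
Flight 2 in UTC: 2:21 AM − 3:30 = 10:51 PM on May 27.
+5 hours 30 minutes → arrive 4:21 AM UTC on May 28.
Flight 2 lands earlier by 17 hours 14 minutes.

the second, by 17 hours 14 minutes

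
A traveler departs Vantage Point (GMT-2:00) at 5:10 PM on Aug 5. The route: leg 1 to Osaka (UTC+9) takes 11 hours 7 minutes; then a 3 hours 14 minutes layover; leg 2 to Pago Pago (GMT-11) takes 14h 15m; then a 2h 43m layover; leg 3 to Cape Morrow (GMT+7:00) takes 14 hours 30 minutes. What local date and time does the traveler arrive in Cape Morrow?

Convert departure to UTC: 5:10 PM + 2:00 = 7:10 PM UTC on Aug 5.
Add 11 hours and 7 minutes leg 1 → 6:17 AM UTC (Aug 6).
Add 3 hours 14 minutes layover in Osaka → 9:31 AM UTC.
Add 14 hours 15 minutes leg 2 → 11:46 PM UTC.
Add 2 hours 43 minutes layover in Pago Pago → 2:29 AM UTC (Aug 7).
Add 14 hours and 30 minutes leg 3 → 4:59 PM UTC.
Cape Morrow is UTC+7:00, so local arrival = 4:59 PM + 7:00 = 11:59 PM on Aug 7.

11:59 PM on August 7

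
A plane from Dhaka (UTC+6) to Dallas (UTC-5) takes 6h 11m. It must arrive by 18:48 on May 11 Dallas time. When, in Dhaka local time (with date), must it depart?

Target arrival in UTC: 18:48 + 5:00 = 23:48 on May 11.
Subtract 6 hours and 11 minutes → departure 17:37 UTC on May 11.
Dhaka is UTC+6:00: 17:37 + 6:00 = 23:37 on May 11.

23:37 on May 11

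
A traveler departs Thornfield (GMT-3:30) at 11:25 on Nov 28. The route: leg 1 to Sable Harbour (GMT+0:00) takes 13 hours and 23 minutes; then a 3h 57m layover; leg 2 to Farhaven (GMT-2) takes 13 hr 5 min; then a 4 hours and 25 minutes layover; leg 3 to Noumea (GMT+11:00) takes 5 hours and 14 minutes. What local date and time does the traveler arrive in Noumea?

Convert departure to UTC: 11:25 + 3:30 = 14:55 UTC on Nov 28.
Add 13 hours 23 minutes leg 1 → 04:18 UTC (Nov 29).
Add 3 hours 57 minutes layover in Sable Harbour → 08:15 UTC.
Add 13 hours 5 minutes leg 2 → 21:20 UTC.
Add 4 hours 25 minutes layover in Farhaven → 01:45 UTC (Nov 30).
Add 5 hours 14 minutes leg 3 → 06:59 UTC.
Noumea is UTC+11:00, so local arrival = 06:59 + 11:00 = 17:59 on Nov 30.

17:59 on November 30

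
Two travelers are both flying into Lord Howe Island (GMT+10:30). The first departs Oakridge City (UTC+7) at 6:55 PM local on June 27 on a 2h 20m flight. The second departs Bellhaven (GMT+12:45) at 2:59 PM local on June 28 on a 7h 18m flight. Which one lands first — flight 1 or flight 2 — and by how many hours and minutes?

Flight 1 in UTC: 6:55 PM − 7:00 = 11:55 AM on Jun 27.
+2 hours 20 minutes → arrive 2:15 PM UTC on Jun 27.
Flight 2 in UTC: 2:59 PM − 12:45 = 2:14 AM on Jun 28.
+7 hours and 18 minutes → arrive 9:32 AM UTC on Jun 28.
Flight 1 lands earlier by 19 hours 17 minutes.

the first, by 19 hours 17 minutes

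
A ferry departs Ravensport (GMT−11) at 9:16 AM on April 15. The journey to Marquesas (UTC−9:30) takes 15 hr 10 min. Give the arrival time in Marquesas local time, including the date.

Marquesas is 1:30 ahead of Ravensport.
After 15 hours and 10 minutes it is 12:26 AM (Apr 16) in Ravensport.
Shift by the zone difference: 12:26 AM + 1:30 = 1:56 AM on Apr 16 in Marquesas.

1:56 AM on Apr 16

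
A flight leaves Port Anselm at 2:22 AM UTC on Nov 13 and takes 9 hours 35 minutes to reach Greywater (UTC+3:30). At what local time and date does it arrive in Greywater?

3:27 PM on Nov 13

Departure is given in UTC: 2:22 AM on Nov 13.
Add 9 hours 35 minutes → 11:57 AM UTC.
Greywater is UTC+3:30: 11:57 AM + 3:30 = 3:27 PM on Nov 13.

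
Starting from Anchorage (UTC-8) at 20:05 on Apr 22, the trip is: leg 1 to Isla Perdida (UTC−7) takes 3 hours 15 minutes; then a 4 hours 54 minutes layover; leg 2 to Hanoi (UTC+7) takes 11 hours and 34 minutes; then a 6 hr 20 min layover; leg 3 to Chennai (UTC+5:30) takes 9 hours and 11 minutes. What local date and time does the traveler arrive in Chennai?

Convert departure to UTC: 20:05 + 8:00 = 04:05 UTC on Apr 23.
Add 3 hours 15 minutes leg 1 → 07:20 UTC.
Add 4 hours and 54 minutes layover in Isla Perdida → 12:14 UTC.
Add 11 hours 34 minutes leg 2 → 23:48 UTC.
Add 6 hours and 20 minutes layover in Hanoi → 06:08 UTC (Apr 24).
Add 9 hours and 11 minutes leg 3 → 15:19 UTC.
Chennai is UTC+5:30, so local arrival = 15:19 + 5:30 = 20:49 on Apr 24.

20:49 on April 24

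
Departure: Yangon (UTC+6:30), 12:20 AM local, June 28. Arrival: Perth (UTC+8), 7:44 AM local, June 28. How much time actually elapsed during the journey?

Departure in UTC: 12:20 AM − 6:30 = 5:50 PM on Jun 27.
Arrival in UTC: 7:44 AM − 8:00 = 11:44 PM on Jun 27.
Elapsed = 11:44 PM − 5:50 PM = 5 hours 54 minutes.

5 hours 54 minutes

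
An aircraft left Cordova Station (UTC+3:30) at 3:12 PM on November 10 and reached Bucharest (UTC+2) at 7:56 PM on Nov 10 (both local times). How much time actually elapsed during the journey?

Bucharest is 1:30 behind Cordova Station.
Clock-face elapsed time (ignoring zones) is 4 hours 44 minutes.
Actual elapsed = 4 hours 44 minutes + 1:30 = 6 hours 14 minutes.

6 hours 14 minutes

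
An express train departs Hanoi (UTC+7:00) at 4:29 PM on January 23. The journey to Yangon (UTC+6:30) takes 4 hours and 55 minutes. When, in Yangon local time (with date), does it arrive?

8:54 PM on January 23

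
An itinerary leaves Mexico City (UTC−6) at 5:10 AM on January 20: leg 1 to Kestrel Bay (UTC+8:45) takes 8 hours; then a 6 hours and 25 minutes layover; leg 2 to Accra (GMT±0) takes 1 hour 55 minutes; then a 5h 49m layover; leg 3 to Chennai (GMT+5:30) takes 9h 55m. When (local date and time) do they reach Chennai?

Convert departure to UTC: 5:10 AM + 6:00 = 11:10 AM UTC on Jan 20.
Add 8 hours leg 1 → 7:10 PM UTC.
Add 6 hours 25 minutes layover in Kestrel Bay → 1:35 AM UTC (Jan 21).
Add 1 hour and 55 minutes leg 2 → 3:30 AM UTC.
Add 5 hours 49 minutes layover in Accra → 9:19 AM UTC.
Add 9 hours 55 minutes leg 3 → 7:14 PM UTC.
Chennai is UTC+5:30, so local arrival = 7:14 PM + 5:30 = 12:44 AM on Jan 22.

12:44 AM on January 22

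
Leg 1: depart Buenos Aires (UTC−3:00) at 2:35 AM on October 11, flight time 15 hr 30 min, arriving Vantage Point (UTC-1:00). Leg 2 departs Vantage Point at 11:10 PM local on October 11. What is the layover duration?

Convert departure to UTC: 2:35 AM + 3:00 = 5:35 AM UTC on Oct 11.
Add 15 hours 30 minutes flight time → 9:05 PM UTC.
Vantage Point is UTC−1:00, so local arrival = 9:05 PM − 1:00 = 8:05 PM on Oct 11.
Layover = 11:10 PM − 8:05 PM = 3 hours 5 minutes.

3 hours 5 minutes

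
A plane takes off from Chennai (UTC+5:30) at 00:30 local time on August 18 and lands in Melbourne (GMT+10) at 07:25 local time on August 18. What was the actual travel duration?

Departure in UTC: 00:30 − 5:30 = 19:00 on Aug 17.
Arrival in UTC: 07:25 − 10:00 = 21:25 on Aug 17.
Elapsed = 21:25 − 19:00 = 2 hours 25 minutes.

2 hours 25 minutes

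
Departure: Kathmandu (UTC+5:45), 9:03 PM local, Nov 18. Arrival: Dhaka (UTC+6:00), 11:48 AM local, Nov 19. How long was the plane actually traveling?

14 hours 30 minutes

Departure in UTC: 9:03 PM − 5:45 = 3:18 PM on Nov 18.
Arrival in UTC: 11:48 AM − 6:00 = 5:48 AM on Nov 19.
Elapsed = 5:48 AM − 3:18 PM (+1 day) = 14 hours 30 minutes.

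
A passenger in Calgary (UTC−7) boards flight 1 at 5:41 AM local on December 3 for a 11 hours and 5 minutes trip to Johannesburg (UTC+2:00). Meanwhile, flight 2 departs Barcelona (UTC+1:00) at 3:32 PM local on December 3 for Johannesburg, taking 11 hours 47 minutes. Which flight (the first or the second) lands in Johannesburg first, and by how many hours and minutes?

the first, by 2 hours 33 minutes

Flight 1 in UTC: 5:41 AM + 7:00 = 12:41 PM on Dec 3.
+11 hours and 5 minutes → arrive 11:46 PM UTC on Dec 3.
Flight 2 in UTC: 3:32 PM − 1:00 = 2:32 PM on Dec 3.
+11 hours 47 minutes → arrive 2:19 AM UTC on Dec 4.
Flight 1 lands earlier by 2 hours 33 minutes.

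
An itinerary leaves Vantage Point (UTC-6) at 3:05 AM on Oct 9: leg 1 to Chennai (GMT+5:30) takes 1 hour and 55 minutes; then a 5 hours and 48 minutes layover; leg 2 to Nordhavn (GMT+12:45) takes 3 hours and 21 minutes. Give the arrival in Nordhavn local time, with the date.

8:54 AM on October 10

Convert departure to UTC: 3:05 AM + 6:00 = 9:05 AM UTC on Oct 9.
Add 1 hour 55 minutes leg 1 → 11:00 AM UTC.
Add 5 hours and 48 minutes layover in Chennai → 4:48 PM UTC.
Add 3 hours and 21 minutes leg 2 → 8:09 PM UTC.
Nordhavn is UTC+12:45, so local arrival = 8:09 PM + 12:45 = 8:54 AM on Oct 10.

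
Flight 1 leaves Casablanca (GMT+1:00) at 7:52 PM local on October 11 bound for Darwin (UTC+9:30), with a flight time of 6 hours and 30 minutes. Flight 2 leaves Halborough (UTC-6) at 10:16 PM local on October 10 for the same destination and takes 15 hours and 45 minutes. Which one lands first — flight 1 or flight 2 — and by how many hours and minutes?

the second, by 5 hours 21 minutes

Flight 1 in UTC: 7:52 PM − 1:00 = 6:52 PM on Oct 11.
+6 hours and 30 minutes → arrive 1:22 AM UTC on Oct 12.
Flight 2 in UTC: 10:16 PM + 6:00 = 4:16 AM on Oct 11.
+15 hours 45 minutes → arrive 8:01 PM UTC on Oct 11.
Flight 2 lands earlier by 5 hours 21 minutes.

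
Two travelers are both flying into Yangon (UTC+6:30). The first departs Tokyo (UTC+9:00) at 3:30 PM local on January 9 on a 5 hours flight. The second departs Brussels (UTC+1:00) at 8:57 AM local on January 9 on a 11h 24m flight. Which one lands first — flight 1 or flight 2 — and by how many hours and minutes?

the first, by 7 hours 51 minutes

Flight 1 in UTC: 3:30 PM − 9:00 = 6:30 AM on Jan 9.
+5 hours → arrive 11:30 AM UTC on Jan 9.
Flight 2 in UTC: 8:57 AM − 1:00 = 7:57 AM on Jan 9.
+11 hours 24 minutes → arrive 7:21 PM UTC on Jan 9.
Flight 1 lands earlier by 7 hours 51 minutes.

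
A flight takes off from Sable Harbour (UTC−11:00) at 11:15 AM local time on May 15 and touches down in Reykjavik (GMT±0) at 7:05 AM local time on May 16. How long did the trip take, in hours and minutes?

Reykjavik is 11:00 ahead of Sable Harbour.
Clock-face elapsed time (ignoring zones) is 19 hours 50 minutes.
Actual elapsed = 19 hours 50 minutes − 11:00 = 8 hours 50 minutes.

8 hours 50 minutes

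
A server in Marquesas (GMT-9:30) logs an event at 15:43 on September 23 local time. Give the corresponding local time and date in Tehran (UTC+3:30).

Tehran is 13:00 ahead of Marquesas.
Shift by the zone difference: 15:43 + 13:00 = 04:43 on Sep 24 in Tehran.

04:43 on September 24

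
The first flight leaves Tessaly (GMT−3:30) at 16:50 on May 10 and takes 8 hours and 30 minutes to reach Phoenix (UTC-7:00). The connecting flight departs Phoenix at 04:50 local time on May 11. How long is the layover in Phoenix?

Convert departure to UTC: 16:50 + 3:30 = 20:20 UTC on May 10.
Add 8 hours and 30 minutes flight time → 04:50 UTC (May 11).
Phoenix is UTC−7:00, so local arrival = 04:50 − 7:00 = 21:50 on May 10.
Layover = 04:50 − 21:50 (+1 day) = 7 hours.

7 hours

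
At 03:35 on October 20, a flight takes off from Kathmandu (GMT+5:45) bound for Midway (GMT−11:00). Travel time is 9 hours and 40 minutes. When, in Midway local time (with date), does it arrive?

Midway is 16:45 behind Kathmandu.
After 9 hours and 40 minutes it is 13:15 in Kathmandu.
Shift by the zone difference: 13:15 − 16:45 = 20:30 on Oct 19 in Midway.

20:30 on Oct 19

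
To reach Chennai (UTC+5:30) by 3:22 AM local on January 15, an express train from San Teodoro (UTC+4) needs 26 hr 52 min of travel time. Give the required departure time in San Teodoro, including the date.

11:00 PM on January 13

Target arrival in UTC: 3:22 AM − 5:30 = 9:52 PM on Jan 14.
Subtract 26 hours 52 minutes → departure 7:00 PM UTC on Jan 13.
San Teodoro is UTC+4:00: 7:00 PM + 4:00 = 11:00 PM on Jan 13.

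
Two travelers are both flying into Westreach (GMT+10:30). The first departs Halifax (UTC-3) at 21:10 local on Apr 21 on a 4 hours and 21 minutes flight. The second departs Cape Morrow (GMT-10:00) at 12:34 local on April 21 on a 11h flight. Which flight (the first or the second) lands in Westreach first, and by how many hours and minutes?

the first, by 5 hours 3 minutes

Flight 1 in UTC: 21:10 + 3:00 = 00:10 on Apr 22.
+4 hours 21 minutes → arrive 04:31 UTC on Apr 22.
Flight 2 in UTC: 12:34 + 10:00 = 22:34 on Apr 21.
+11 hours → arrive 09:34 UTC on Apr 22.
Flight 1 lands earlier by 5 hours 3 minutes.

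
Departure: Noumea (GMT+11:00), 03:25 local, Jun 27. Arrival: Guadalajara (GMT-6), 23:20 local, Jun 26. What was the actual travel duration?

Departure in UTC: 03:25 − 11:00 = 16:25 on Jun 26.
Arrival in UTC: 23:20 + 6:00 = 05:20 on Jun 27.
Elapsed = 05:20 − 16:25 (+1 day) = 12 hours 55 minutes.

12 hours 55 minutes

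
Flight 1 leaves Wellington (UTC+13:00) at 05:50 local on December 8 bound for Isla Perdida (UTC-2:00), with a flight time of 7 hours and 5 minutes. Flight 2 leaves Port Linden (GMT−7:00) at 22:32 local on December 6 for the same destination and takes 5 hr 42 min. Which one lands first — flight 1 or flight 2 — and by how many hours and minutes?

Flight 1 in UTC: 05:50 − 13:00 = 16:50 on Dec 7.
+7 hours 5 minutes → arrive 23:55 UTC on Dec 7.
Flight 2 in UTC: 22:32 + 7:00 = 05:32 on Dec 7.
+5 hours 42 minutes → arrive 11:14 UTC on Dec 7.
Flight 2 lands earlier by 12 hours 41 minutes.

the second, by 12 hours 41 minutes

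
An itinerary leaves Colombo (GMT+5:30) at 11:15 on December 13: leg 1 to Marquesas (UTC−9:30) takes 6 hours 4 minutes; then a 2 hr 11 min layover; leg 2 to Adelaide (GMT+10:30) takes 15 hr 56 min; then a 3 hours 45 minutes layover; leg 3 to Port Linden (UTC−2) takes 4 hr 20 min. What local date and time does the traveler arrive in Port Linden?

12:01 on December 14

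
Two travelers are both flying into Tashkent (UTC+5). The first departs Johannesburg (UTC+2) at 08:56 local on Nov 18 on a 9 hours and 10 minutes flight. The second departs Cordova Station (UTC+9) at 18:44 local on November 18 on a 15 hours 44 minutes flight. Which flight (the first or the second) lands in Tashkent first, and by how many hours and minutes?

the first, by 9 hours 22 minutes

Flight 1 in UTC: 08:56 − 2:00 = 06:56 on Nov 18.
+9 hours and 10 minutes → arrive 16:06 UTC on Nov 18.
Flight 2 in UTC: 18:44 − 9:00 = 09:44 on Nov 18.
+15 hours 44 minutes → arrive 01:28 UTC on Nov 19.
Flight 1 lands earlier by 9 hours 22 minutes.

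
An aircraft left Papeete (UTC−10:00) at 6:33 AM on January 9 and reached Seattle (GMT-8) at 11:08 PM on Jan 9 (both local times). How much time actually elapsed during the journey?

14 hours 35 minutes

Departure in UTC: 6:33 AM + 10:00 = 4:33 PM on Jan 9.
Arrival in UTC: 11:08 PM + 8:00 = 7:08 AM on Jan 10.
Elapsed = 7:08 AM − 4:33 PM (+1 day) = 14 hours 35 minutes.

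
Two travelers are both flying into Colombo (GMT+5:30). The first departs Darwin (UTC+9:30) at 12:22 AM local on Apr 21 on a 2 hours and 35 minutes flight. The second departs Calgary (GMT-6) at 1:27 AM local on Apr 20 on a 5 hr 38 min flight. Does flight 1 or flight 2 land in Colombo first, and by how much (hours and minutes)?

the second, by 4 hours 22 minutes

Flight 1 in UTC: 12:22 AM − 9:30 = 2:52 PM on Apr 20.
+2 hours and 35 minutes → arrive 5:27 PM UTC on Apr 20.
Flight 2 in UTC: 1:27 AM + 6:00 = 7:27 AM on Apr 20.
+5 hours 38 minutes → arrive 1:05 PM UTC on Apr 20.
Flight 2 lands earlier by 4 hours 22 minutes.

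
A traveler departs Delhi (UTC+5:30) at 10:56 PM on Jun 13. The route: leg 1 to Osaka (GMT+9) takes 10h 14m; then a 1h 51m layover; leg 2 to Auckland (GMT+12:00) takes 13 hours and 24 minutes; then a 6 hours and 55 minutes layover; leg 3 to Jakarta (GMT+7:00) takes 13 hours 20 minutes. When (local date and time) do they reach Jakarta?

Convert departure to UTC: 10:56 PM − 5:30 = 5:26 PM UTC on Jun 13.
Add 10 hours 14 minutes leg 1 → 3:40 AM UTC (Jun 14).
Add 1 hour 51 minutes layover in Osaka → 5:31 AM UTC.
Add 13 hours and 24 minutes leg 2 → 6:55 PM UTC.
Add 6 hours 55 minutes layover in Auckland → 1:50 AM UTC (Jun 15).
Add 13 hours 20 minutes leg 3 → 3:10 PM UTC.
Jakarta is UTC+7:00, so local arrival = 3:10 PM + 7:00 = 10:10 PM on Jun 15.

10:10 PM on Jun 15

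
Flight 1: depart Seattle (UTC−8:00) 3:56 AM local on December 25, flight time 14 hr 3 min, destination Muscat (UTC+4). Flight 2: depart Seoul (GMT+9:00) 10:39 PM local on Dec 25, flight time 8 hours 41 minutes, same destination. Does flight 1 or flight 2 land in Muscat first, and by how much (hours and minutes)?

the second, by 3 hours 39 minutes

Flight 1 in UTC: 3:56 AM + 8:00 = 11:56 AM on Dec 25.
+14 hours and 3 minutes → arrive 1:59 AM UTC on Dec 26.
Flight 2 in UTC: 10:39 PM − 9:00 = 1:39 PM on Dec 25.
+8 hours and 41 minutes → arrive 10:20 PM UTC on Dec 25.
Flight 2 lands earlier by 3 hours 39 minutes.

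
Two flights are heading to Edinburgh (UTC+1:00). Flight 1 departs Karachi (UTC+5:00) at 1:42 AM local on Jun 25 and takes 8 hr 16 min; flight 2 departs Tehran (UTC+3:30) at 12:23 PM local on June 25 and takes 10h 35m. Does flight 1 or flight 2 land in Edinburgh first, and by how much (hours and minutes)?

the first, by 14 hours 30 minutes

Flight 1 in UTC: 1:42 AM − 5:00 = 8:42 PM on Jun 24.
+8 hours 16 minutes → arrive 4:58 AM UTC on Jun 25.
Flight 2 in UTC: 12:23 PM − 3:30 = 8:53 AM on Jun 25.
+10 hours 35 minutes → arrive 7:28 PM UTC on Jun 25.
Flight 1 lands earlier by 14 hours 30 minutes.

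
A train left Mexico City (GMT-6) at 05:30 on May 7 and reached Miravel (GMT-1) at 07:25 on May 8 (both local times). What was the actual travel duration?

20 hours 55 minutes

Departure in UTC: 05:30 + 6:00 = 11:30 on May 7.
Arrival in UTC: 07:25 + 1:00 = 08:25 on May 8.
Elapsed = 08:25 − 11:30 (+1 day) = 20 hours 55 minutes.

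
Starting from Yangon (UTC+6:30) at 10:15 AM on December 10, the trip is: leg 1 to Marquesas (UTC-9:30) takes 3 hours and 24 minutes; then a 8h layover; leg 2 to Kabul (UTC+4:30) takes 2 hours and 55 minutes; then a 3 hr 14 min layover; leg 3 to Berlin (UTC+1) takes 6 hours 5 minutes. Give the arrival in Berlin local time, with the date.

Convert departure to UTC: 10:15 AM − 6:30 = 3:45 AM UTC on Dec 10.
Add 3 hours 24 minutes leg 1 → 7:09 AM UTC.
Add 8 hours layover in Marquesas → 3:09 PM UTC.
Add 2 hours and 55 minutes leg 2 → 6:04 PM UTC.
Add 3 hours 14 minutes layover in Kabul → 9:18 PM UTC.
Add 6 hours and 5 minutes leg 3 → 3:23 AM UTC (Dec 11).
Berlin is UTC+1:00, so local arrival = 3:23 AM + 1:00 = 4:23 AM on Dec 11.

4:23 AM on Dec 11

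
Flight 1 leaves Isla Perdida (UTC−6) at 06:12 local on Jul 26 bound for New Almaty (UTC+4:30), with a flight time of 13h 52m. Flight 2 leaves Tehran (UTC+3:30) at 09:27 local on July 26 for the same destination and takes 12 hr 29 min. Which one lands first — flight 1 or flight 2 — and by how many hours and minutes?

Flight 1 in UTC: 06:12 + 6:00 = 12:12 on Jul 26.
+13 hours and 52 minutes → arrive 02:04 UTC on Jul 27.
Flight 2 in UTC: 09:27 − 3:30 = 05:57 on Jul 26.
+12 hours and 29 minutes → arrive 18:26 UTC on Jul 26.
Flight 2 lands earlier by 7 hours 38 minutes.

the second, by 7 hours 38 minutes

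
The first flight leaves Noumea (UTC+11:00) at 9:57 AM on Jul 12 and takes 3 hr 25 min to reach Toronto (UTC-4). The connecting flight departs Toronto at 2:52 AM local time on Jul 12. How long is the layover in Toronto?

4 hours 30 minutes

Convert departure to UTC: 9:57 AM − 11:00 = 10:57 PM UTC on Jul 11.
Add 3 hours and 25 minutes flight time → 2:22 AM UTC (Jul 12).
Toronto is UTC−4:00, so local arrival = 2:22 AM − 4:00 = 10:22 PM on Jul 11.
Layover = 2:52 AM − 10:22 PM (+1 day) = 4 hours 30 minutes.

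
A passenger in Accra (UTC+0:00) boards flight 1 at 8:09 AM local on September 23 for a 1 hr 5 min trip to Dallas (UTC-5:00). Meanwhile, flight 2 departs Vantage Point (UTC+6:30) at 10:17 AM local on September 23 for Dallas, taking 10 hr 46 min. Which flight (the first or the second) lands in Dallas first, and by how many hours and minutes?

Flight 1 departs at 8:09 AM UTC (Sep 23).
+1 hour and 5 minutes → arrive 9:14 AM UTC on Sep 23.
Flight 2 in UTC: 10:17 AM − 6:30 = 3:47 AM on Sep 23.
+10 hours and 46 minutes → arrive 2:33 PM UTC on Sep 23.
Flight 1 lands earlier by 5 hours 19 minutes.

the first, by 5 hours 19 minutes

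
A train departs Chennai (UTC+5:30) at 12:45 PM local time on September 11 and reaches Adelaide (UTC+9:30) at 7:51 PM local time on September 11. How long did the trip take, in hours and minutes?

3 hours 6 minutes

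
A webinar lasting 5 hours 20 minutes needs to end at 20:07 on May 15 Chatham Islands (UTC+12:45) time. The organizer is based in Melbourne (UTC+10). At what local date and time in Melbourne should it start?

Target end time in UTC: 20:07 − 12:45 = 07:22 on May 15.
Subtract 5 hours and 20 minutes → start 02:02 UTC on May 15.
Melbourne is UTC+10:00: 02:02 + 10:00 = 12:02 on May 15.

12:02 on May 15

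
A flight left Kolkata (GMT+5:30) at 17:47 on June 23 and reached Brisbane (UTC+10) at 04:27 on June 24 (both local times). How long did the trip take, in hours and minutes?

6 hours 10 minutes

Departure in UTC: 17:47 − 5:30 = 12:17 on Jun 23.
Arrival in UTC: 04:27 − 10:00 = 18:27 on Jun 23.
Elapsed = 18:27 − 12:17 = 6 hours 10 minutes.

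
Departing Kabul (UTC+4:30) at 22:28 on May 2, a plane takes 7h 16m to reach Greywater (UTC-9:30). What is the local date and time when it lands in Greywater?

Convert departure to UTC: 22:28 − 4:30 = 17:58 UTC on May 2.
Add 7 hours and 16 minutes travel time → 01:14 UTC (May 3).
Greywater is UTC−9:30, so local arrival = 01:14 − 9:30 = 15:44 on May 2.

15:44 on May 2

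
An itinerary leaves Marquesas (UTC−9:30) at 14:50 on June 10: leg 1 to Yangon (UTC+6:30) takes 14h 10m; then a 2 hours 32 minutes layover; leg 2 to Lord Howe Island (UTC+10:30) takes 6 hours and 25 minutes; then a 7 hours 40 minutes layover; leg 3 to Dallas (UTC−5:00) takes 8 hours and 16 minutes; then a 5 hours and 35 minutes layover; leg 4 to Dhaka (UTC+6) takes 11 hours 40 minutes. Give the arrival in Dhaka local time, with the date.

14:38 on June 13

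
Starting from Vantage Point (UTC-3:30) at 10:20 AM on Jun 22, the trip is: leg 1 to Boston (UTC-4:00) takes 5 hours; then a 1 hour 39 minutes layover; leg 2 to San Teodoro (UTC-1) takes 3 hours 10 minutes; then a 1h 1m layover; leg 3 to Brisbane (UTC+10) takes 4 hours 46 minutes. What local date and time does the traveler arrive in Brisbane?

3:26 PM on June 23

Convert departure to UTC: 10:20 AM + 3:30 = 1:50 PM UTC on Jun 22.
Add 5 hours leg 1 → 6:50 PM UTC.
Add 1 hour 39 minutes layover in Boston → 8:29 PM UTC.
Add 3 hours 10 minutes leg 2 → 11:39 PM UTC.
Add 1 hour and 1 minute layover in San Teodoro → 12:40 AM UTC (Jun 23).
Add 4 hours and 46 minutes leg 3 → 5:26 AM UTC.
Brisbane is UTC+10:00, so local arrival = 5:26 AM + 10:00 = 3:26 PM on Jun 23.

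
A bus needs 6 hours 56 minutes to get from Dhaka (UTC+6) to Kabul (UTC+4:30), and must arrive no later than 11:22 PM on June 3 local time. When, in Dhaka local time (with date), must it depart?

Target arrival in UTC: 11:22 PM − 4:30 = 6:52 PM on Jun 3.
Subtract 6 hours and 56 minutes → departure 11:56 AM UTC on Jun 3.
Dhaka is UTC+6:00: 11:56 AM + 6:00 = 5:56 PM on Jun 3.

5:56 PM on June 3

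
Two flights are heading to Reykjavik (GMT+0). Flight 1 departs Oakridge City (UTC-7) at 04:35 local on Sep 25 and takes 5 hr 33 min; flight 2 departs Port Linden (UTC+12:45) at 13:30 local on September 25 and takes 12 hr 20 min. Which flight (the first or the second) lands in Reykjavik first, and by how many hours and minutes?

Flight 1 in UTC: 04:35 + 7:00 = 11:35 on Sep 25.
+5 hours and 33 minutes → arrive 17:08 UTC on Sep 25.
Flight 2 in UTC: 13:30 − 12:45 = 00:45 on Sep 25.
+12 hours 20 minutes → arrive 13:05 UTC on Sep 25.
Flight 2 lands earlier by 4 hours 3 minutes.

the second, by 4 hours 3 minutes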